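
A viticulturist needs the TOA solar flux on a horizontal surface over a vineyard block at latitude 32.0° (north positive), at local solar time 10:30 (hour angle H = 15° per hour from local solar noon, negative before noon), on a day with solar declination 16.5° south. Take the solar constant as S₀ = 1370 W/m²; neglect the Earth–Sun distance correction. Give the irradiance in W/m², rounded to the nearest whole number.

Hour angle H = 15° × (10.5 − 12) = -22.50°.
With φ = 32.0°, δ = -16.5°, H = -22.50°: sin φ sin δ = -0.1505, cos φ cos δ cos H = 0.7512, so cos θ_z = 0.6007.
Top-of-atmosphere irradiance = S₀ cos θ_z = 1370 × 0.6007 = 822.96 W/m².

823 W/m²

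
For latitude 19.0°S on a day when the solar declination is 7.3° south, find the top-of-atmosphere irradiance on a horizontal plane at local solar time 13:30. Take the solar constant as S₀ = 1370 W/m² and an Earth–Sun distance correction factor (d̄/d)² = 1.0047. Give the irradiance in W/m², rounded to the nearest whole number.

1250 W/m²

Hour angle H = 15° × (13.5 − 12) = 22.50°.
cos θ_z = sin(-19.0°) sin(-7.3°) + cos(-19.0°) cos(-7.3°) cos(22.50°) = 0.0414 + 0.8665 = 0.9079.
Top-of-atmosphere irradiance = S₀ (d̄/d)² cos θ_z = 1370 × 1.0047 × 0.9079 = 1249.67 W/m².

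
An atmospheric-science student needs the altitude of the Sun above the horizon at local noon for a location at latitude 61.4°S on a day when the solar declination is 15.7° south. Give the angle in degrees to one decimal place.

At local solar noon the hour angle is zero, so the elevation is 90° − |φ − δ| = 90° − |-61.4° − (-15.7°)| = 90° − 45.7° = 44.3°.

44.3°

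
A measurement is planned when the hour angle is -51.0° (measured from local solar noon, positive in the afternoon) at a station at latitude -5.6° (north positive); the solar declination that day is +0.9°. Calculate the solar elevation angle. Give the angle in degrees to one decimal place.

38.7°

cos θ_z = sin(-5.6°) sin(0.9°) + cos(-5.6°) cos(0.9°) cos(-51.00°) = -0.0015 + 0.6262 = 0.6247.
θ_z = arccos(0.6247) = 51.34°, so the elevation is 90° − 51.34° = 38.66°.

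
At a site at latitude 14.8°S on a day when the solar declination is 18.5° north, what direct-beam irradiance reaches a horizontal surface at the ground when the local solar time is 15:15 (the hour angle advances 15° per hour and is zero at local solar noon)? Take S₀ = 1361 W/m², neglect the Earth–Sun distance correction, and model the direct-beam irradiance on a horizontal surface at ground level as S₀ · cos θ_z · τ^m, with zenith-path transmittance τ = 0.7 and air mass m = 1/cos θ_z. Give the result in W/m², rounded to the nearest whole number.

Hour angle H = 15° × (15.25 − 12) = 48.75°.
With φ = -14.8°, δ = 18.5°, H = 48.75°: sin φ sin δ = -0.0811, cos φ cos δ cos H = 0.6045, so cos θ_z = 0.5234.
Air mass m = 1/cos θ_z = 1/0.5234 = 1.911; τ^m = 0.7^1.911 = 0.5058.
Surface direct beam = 1361 × 0.5234 × 0.5058 = 360.31 W/m².

360 W/m²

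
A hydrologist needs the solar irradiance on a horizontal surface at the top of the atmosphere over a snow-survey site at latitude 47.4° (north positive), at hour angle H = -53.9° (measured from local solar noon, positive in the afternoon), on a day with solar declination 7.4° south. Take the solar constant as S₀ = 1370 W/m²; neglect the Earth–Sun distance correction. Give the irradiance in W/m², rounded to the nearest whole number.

412 W/m²

With φ = 47.4°, δ = -7.4°, H = -53.90°: sin φ sin δ = -0.0948, cos φ cos δ cos H = 0.3955, so cos θ_z = 0.3007.
Top-of-atmosphere irradiance = S₀ cos θ_z = 1370 × 0.3007 = 411.96 W/m².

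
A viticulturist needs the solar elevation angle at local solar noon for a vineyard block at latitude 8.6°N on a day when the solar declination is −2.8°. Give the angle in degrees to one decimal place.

78.6°

At local solar noon the hour angle is zero, so the elevation is 90° − |φ − δ| = 90° − |8.6° − (-2.8°)| = 90° − 11.4° = 78.6°.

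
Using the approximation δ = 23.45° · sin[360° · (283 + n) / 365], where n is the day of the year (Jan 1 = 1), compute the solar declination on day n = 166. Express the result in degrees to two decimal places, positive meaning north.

360 × (283 + 166) / 365 = 442.849°; sin(442.849°) = 0.9922.
δ = 23.45 × 0.9922 = 23.267° ≈ +23.27°.

+23.27°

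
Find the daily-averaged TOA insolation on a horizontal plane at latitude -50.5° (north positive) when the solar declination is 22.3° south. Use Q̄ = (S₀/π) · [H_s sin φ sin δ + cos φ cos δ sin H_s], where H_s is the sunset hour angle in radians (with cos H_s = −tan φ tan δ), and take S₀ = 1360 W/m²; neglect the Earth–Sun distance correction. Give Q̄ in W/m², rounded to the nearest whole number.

486 W/m²

−tan φ tan δ = −(-1.2131)(-0.4101) = -0.4975; H_s = arccos(-0.4975) = 119.83°. In radians, H_s = 2.0914.
H_s sin φ sin δ = 2.0914 × -0.7716 × -0.3795 = 0.6124.
cos φ cos δ sin H_s = 0.6361 × 0.9252 × 0.8675 = 0.5105.
Q̄ = (1360/π) × (0.6124 + 0.5105) = 432.90 × 1.1229 = 486.10 W/m².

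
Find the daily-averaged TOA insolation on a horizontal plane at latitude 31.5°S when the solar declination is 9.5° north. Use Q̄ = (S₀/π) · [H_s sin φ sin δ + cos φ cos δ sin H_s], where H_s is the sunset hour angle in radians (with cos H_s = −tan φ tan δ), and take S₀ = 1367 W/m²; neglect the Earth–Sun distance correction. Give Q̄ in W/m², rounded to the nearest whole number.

The sunset hour angle satisfies cos H_s = −tan φ tan δ = 0.1025, giving H_s = 84.12°. In radians, H_s = 1.4682.
H_s sin φ sin δ = 1.4682 × -0.5225 × 0.1650 = -0.1266.
cos φ cos δ sin H_s = 0.8526 × 0.9863 × 0.9947 = 0.8365.
Q̄ = (1367/π) × (-0.1266 + 0.8365) = 435.13 × 0.7099 = 308.90 W/m².

309 W/m²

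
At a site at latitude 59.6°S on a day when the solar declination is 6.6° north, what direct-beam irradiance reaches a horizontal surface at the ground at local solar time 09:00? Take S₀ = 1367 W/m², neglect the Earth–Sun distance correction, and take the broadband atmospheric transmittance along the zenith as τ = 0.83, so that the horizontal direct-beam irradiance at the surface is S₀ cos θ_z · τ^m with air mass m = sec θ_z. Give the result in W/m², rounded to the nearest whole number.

169 W/m²

Hour angle H = 15° × (9 − 12) = -45.00°.
cos θ_z = sin(-59.6°) sin(6.6°) + cos(-59.6°) cos(6.6°) cos(-45.00°) = -0.0991 + 0.3554 = 0.2563.
Air mass m = 1/cos θ_z = 1/0.2563 = 3.902; τ^m = 0.83^3.902 = 0.4833.
Surface direct beam = 1367 × 0.2563 × 0.4833 = 169.33 W/m².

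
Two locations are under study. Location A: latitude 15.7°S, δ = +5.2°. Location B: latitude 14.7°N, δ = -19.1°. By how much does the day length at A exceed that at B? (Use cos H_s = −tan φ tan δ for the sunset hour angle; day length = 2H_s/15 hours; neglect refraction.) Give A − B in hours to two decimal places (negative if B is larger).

+0.50 h

A: H_s = arccos(−tan -15.7° · tan 5.2°) = 88.53°, so 2H_s/15 = 11.8040 h.
B: H_s = arccos(−tan 14.7° · tan -19.1°) = 84.79°, so 2H_s/15 = 11.3053 h.
A − B = 11.8040 − 11.3053 = 0.4987 h.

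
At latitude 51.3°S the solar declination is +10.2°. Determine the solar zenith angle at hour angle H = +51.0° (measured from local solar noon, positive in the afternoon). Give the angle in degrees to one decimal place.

cos θ_z = sin(-51.3°) sin(10.2°) + cos(-51.3°) cos(10.2°) cos(51.00°) = -0.1382 + 0.3873 = 0.2491.
θ_z = arccos(0.2491) = 75.58°.

75.6°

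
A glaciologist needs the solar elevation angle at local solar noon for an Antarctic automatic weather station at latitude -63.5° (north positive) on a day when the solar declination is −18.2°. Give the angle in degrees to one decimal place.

At local solar noon the hour angle is zero, so the elevation is 90° − |φ − δ| = 90° − |-63.5° − (-18.2°)| = 90° − 45.3° = 44.7°.

44.7°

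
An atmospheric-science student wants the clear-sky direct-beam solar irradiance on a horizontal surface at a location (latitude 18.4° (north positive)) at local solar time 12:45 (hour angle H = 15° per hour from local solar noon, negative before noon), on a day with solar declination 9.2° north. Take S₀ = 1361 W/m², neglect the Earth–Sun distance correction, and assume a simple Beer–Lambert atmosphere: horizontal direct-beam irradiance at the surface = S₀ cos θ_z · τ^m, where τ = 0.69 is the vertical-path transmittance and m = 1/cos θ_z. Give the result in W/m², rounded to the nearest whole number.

Hour angle H = 15° × (12.75 − 12) = 11.25°.
cos θ_z = sin φ sin δ + cos φ cos δ cos H = (0.3156)(0.1599) + (0.9489)(0.9871)(0.9808) = 0.9691.
Air mass m = 1/cos θ_z = 1/0.9691 = 1.032; τ^m = 0.69^1.032 = 0.6819.
Surface direct beam = 1361 × 0.9691 × 0.6819 = 899.39 W/m².

899 W/m²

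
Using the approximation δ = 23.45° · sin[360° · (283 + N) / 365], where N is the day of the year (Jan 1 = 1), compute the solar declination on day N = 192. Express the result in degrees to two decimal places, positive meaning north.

360 × (283 + 192) / 365 = 468.493°; sin(468.493°) = 0.9484.
δ = 23.45 × 0.9484 = 22.240° ≈ +22.24°.

+22.24°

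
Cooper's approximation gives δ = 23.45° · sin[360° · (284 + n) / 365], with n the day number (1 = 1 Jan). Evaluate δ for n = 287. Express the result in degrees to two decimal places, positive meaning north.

360 × (284 + 287) / 365 = 563.178°; sin(563.178°) = -0.3936.
δ = 23.45 × -0.3936 = -9.230° ≈ -9.23°.

-9.23°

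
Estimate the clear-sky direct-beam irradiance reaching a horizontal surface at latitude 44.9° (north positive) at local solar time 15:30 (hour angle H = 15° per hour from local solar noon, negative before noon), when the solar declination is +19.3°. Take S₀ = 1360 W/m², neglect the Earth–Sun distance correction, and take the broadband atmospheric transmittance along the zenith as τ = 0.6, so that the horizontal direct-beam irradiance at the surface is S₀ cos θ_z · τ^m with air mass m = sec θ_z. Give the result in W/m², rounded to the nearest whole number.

392 W/m²

Hour angle H = 15° × (15.5 − 12) = 52.50°.
cos θ_z = sin φ sin δ + cos φ cos δ cos H = (0.7059)(0.3305) + (0.7083)(0.9438)(0.6088) = 0.6403.
Air mass m = 1/cos θ_z = 1/0.6403 = 1.562; τ^m = 0.6^1.562 = 0.4503.
Surface direct beam = 1360 × 0.6403 × 0.4503 = 392.12 W/m².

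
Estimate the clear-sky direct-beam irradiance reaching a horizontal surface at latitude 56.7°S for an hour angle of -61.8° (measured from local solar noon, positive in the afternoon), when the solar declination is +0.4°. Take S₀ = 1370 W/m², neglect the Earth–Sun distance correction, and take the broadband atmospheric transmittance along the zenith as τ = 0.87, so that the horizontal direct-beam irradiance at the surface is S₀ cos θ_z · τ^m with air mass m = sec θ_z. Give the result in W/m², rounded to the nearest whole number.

201 W/m²

cos θ_z = sin φ sin δ + cos φ cos δ cos H = (-0.8358)(0.0070) + (0.5490)(1.0000)(0.4726) = 0.2536.
Air mass m = 1/cos θ_z = 1/0.2536 = 3.943; τ^m = 0.87^3.943 = 0.5775.
Surface direct beam = 1370 × 0.2536 × 0.5775 = 200.64 W/m².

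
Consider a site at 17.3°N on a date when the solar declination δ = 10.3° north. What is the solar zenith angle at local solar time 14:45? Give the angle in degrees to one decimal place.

Hour angle H = 15° × (14.75 − 12) = 41.25°.
With φ = 17.3°, δ = 10.3°, H = 41.25°: sin φ sin δ = 0.0532, cos φ cos δ cos H = 0.7063, so cos θ_z = 0.7595.
θ_z = arccos(0.7595) = 40.58°.

40.6°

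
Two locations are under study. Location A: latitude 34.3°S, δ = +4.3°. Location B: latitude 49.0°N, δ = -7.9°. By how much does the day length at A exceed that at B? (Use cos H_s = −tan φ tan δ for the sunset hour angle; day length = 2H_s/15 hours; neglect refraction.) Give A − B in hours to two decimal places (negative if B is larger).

A: H_s = arccos(−tan -34.3° · tan 4.3°) = 87.06°, so 2H_s/15 = 11.6080 h.
B: H_s = arccos(−tan 49.0° · tan -7.9°) = 80.81°, so 2H_s/15 = 10.7747 h.
A − B = 11.6080 − 10.7747 = 0.8333 h.

+0.83 h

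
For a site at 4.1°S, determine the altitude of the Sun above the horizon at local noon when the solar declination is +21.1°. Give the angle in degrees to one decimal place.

64.8°

At local solar noon the hour angle is zero, so the elevation is 90° − |φ − δ| = 90° − |-4.1° − (21.1°)| = 90° − 25.2° = 64.8°.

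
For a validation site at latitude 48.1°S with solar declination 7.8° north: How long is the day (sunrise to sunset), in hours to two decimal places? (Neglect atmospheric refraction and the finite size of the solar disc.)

10.83 hours

The sunset hour angle satisfies cos H_s = −tan φ tan δ = 0.1527, giving H_s = 81.22°.
Day length = 2 H_s / 15° h⁻¹ = 162.44° / 15 = 10.829 h.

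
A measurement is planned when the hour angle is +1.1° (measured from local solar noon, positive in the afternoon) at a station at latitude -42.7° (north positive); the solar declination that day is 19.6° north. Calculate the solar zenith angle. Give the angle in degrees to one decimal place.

62.3°

cos θ_z = sin(-42.7°) sin(19.6°) + cos(-42.7°) cos(19.6°) cos(1.10°) = -0.2275 + 0.6922 = 0.4647.
θ_z = arccos(0.4647) = 62.31°.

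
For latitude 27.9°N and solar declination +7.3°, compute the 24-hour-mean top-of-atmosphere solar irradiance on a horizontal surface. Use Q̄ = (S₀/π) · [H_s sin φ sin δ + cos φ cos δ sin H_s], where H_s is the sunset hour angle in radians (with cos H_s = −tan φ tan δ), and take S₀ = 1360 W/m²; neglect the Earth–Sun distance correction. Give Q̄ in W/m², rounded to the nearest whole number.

421 W/m²

−tan φ tan δ = −(0.5295)(0.1281) = -0.0678; H_s = arccos(-0.0678) = 93.89°. In radians, H_s = 1.6387.
H_s sin φ sin δ = 1.6387 × 0.4679 × 0.1271 = 0.0975.
cos φ cos δ sin H_s = 0.8838 × 0.9919 × 0.9977 = 0.8746.
Q̄ = (1360/π) × (0.0975 + 0.8746) = 432.90 × 0.9721 = 420.82 W/m².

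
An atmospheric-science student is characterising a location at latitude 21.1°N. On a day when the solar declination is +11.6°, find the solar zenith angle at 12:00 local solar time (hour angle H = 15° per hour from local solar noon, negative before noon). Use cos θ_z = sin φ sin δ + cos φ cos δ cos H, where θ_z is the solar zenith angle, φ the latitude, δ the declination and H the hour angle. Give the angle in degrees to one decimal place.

Hour angle H = 15° × (12 − 12) = 0.00°.
With φ = 21.1°, δ = 11.6°, H = 0.00°: sin φ sin δ = 0.0724, cos φ cos δ cos H = 0.9139, so cos θ_z = 0.9863.
θ_z = arccos(0.9863) = 9.50°.

9.5°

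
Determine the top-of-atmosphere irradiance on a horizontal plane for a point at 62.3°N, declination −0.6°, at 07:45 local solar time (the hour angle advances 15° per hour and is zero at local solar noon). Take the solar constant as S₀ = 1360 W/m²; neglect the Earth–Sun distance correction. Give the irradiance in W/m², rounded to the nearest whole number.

Hour angle H = 15° × (7.75 − 12) = -63.75°.
With φ = 62.3°, δ = -0.6°, H = -63.75°: sin φ sin δ = -0.0093, cos φ cos δ cos H = 0.2056, so cos θ_z = 0.1963.
Top-of-atmosphere irradiance = S₀ cos θ_z = 1360 × 0.1963 = 266.97 W/m².

267 W/m²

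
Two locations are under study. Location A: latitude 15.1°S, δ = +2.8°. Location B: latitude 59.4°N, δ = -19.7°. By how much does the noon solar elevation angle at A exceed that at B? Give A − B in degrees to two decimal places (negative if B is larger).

A: 90° − |-15.1 − (2.8)| = 72.10°.
B: 90° − |59.4 − (-19.7)| = 10.90°.
A − B = 72.10 − 10.90 = 61.20°.

+61.20°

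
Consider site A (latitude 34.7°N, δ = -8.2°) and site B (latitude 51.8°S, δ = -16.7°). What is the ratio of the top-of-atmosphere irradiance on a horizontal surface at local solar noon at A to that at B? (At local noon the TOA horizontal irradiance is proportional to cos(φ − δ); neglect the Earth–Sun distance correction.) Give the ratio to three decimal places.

A: cos θ_z = cos(34.7° − (-8.2°)) = 0.7325.
B: cos θ_z = cos(-51.8° − (-16.7°)) = 0.8181.
Ratio A/B = 0.7325 / 0.8181 = 0.8954.

0.895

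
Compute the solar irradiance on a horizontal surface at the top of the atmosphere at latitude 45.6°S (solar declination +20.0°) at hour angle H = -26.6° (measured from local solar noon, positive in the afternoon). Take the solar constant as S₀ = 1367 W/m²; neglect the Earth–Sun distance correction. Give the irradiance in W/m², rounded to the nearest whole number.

cos θ_z = sin(-45.6°) sin(20.0°) + cos(-45.6°) cos(20.0°) cos(-26.60°) = -0.2444 + 0.5879 = 0.3435.
Top-of-atmosphere irradiance = S₀ cos θ_z = 1367 × 0.3435 = 469.56 W/m².

470 W/m²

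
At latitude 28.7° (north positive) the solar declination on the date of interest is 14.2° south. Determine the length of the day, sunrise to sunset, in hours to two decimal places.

10.94 hours

The sunset hour angle satisfies cos H_s = −tan φ tan δ = 0.1385, giving H_s = 82.04°.
Day length = 2 H_s / 15° h⁻¹ = 164.08° / 15 = 10.939 h.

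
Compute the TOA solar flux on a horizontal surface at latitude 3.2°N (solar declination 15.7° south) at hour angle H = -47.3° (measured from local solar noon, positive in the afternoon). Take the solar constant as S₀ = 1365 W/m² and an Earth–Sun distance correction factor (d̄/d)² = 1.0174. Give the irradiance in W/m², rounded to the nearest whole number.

884 W/m²

With φ = 3.2°, δ = -15.7°, H = -47.30°: sin φ sin δ = -0.0151, cos φ cos δ cos H = 0.6518, so cos θ_z = 0.6367.
Top-of-atmosphere irradiance = S₀ (d̄/d)² cos θ_z = 1365 × 1.0174 × 0.6367 = 884.22 W/m².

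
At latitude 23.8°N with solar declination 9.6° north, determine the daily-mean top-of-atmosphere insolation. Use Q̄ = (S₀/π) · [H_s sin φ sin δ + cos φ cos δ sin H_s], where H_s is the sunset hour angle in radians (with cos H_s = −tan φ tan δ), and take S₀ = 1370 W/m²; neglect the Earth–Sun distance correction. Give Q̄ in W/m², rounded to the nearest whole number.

441 W/m²

−tan φ tan δ = −(0.4411)(0.1691) = -0.0746; H_s = arccos(-0.0746) = 94.28°. In radians, H_s = 1.6455.
H_s sin φ sin δ = 1.6455 × 0.4035 × 0.1668 = 0.1107.
cos φ cos δ sin H_s = 0.9150 × 0.9860 × 0.9972 = 0.8997.
Q̄ = (1370/π) × (0.1107 + 0.8997) = 436.08 × 1.0104 = 440.62 W/m².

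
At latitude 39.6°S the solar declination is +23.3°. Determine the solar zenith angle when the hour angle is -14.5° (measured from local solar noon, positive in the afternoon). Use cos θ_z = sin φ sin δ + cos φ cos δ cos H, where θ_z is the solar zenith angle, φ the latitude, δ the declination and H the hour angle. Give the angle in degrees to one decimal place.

64.3°

cos θ_z = sin φ sin δ + cos φ cos δ cos H = (-0.6374)(0.3955) + (0.7705)(0.9184)(0.9681) = 0.4330.
θ_z = arccos(0.4330) = 64.34°.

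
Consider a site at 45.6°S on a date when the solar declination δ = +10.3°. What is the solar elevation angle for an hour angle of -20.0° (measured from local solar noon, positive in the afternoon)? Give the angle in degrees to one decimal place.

With φ = -45.6°, δ = 10.3°, H = -20.00°: sin φ sin δ = -0.1277, cos φ cos δ cos H = 0.6469, so cos θ_z = 0.5192.
θ_z = arccos(0.5192) = 58.72°, so the elevation is 90° − 58.72° = 31.28°.

31.3°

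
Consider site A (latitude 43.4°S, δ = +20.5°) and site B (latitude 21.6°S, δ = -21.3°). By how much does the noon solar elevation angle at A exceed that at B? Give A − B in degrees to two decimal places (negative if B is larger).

A: 90° − |-43.4 − (20.5)| = 26.10°.
B: 90° − |-21.6 − (-21.3)| = 89.70°.
A − B = 26.10 − 89.70 = -63.60°.

-63.60°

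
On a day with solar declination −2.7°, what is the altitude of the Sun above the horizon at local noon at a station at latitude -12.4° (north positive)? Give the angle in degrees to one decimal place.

80.3°

At local solar noon the hour angle is zero, so the elevation is 90° − |φ − δ| = 90° − |-12.4° − (-2.7°)| = 90° − 9.7° = 80.3°.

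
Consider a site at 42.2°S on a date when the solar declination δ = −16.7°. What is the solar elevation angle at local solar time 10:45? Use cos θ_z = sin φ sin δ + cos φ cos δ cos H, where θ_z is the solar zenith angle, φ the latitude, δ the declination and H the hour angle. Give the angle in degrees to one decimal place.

Hour angle H = 15° × (10.75 − 12) = -18.75°.
cos θ_z = sin φ sin δ + cos φ cos δ cos H = (-0.6717)(-0.2874) + (0.7408)(0.9578)(0.9469) = 0.8649.
θ_z = arccos(0.8649) = 30.13°, so the elevation is 90° − 30.13° = 59.87°.

59.9°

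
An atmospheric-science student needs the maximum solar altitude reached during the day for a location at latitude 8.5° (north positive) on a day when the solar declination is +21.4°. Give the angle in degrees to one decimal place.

77.1°

At local solar noon the hour angle is zero, so the elevation is 90° − |φ − δ| = 90° − |8.5° − (21.4°)| = 90° − 12.9° = 77.1°.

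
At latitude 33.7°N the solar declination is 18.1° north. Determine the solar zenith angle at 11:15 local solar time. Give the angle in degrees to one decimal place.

Hour angle H = 15° × (11.25 − 12) = -11.25°.
cos θ_z = sin φ sin δ + cos φ cos δ cos H = (0.5548)(0.3107) + (0.8320)(0.9505)(0.9808) = 0.9480.
θ_z = arccos(0.9480) = 18.56°.

18.6°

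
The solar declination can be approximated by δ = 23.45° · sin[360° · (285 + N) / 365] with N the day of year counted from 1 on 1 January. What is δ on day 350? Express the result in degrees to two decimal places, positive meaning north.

-23.40°

360 × (285 + 350) / 365 = 626.301°; sin(626.301°) = -0.9979.
δ = 23.45 × -0.9979 = -23.401° ≈ -23.40°.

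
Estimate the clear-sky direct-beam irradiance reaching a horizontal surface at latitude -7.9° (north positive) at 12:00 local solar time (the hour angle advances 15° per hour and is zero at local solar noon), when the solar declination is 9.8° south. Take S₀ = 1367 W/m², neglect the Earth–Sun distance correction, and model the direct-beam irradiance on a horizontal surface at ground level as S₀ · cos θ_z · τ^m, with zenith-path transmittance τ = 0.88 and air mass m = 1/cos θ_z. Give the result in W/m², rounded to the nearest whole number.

1202 W/m²

Hour angle H = 15° × (12 − 12) = 0.00°.
cos θ_z = sin φ sin δ + cos φ cos δ cos H = (-0.1374)(-0.1702) + (0.9905)(0.9854)(1.0000) = 0.9994.
Air mass m = 1/cos θ_z = 1/0.9994 = 1.001; τ^m = 0.88^1.001 = 0.8799.
Surface direct beam = 1367 × 0.9994 × 0.8799 = 1202.10 W/m².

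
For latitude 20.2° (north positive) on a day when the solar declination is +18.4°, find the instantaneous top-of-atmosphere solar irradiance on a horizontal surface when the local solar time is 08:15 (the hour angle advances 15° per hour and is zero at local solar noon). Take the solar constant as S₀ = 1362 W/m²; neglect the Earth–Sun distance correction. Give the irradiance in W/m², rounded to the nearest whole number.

Hour angle H = 15° × (8.25 − 12) = -56.25°.
With φ = 20.2°, δ = 18.4°, H = -56.25°: sin φ sin δ = 0.1090, cos φ cos δ cos H = 0.4947, so cos θ_z = 0.6037.
Top-of-atmosphere irradiance = S₀ cos θ_z = 1362 × 0.6037 = 822.24 W/m².

822 W/m²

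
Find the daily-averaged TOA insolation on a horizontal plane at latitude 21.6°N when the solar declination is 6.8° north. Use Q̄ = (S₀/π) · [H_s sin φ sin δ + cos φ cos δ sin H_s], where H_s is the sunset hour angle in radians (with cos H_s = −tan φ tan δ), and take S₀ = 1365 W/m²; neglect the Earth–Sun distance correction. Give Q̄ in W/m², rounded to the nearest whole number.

431 W/m²

cos H_s = −tan(21.6°) · tan(6.8°) = -0.0472, so H_s = arccos(-0.0472) = 92.71°. In radians, H_s = 1.6181.
H_s sin φ sin δ = 1.6181 × 0.3681 × 0.1184 = 0.0705.
cos φ cos δ sin H_s = 0.9298 × 0.9930 × 0.9989 = 0.9223.
Q̄ = (1365/π) × (0.0705 + 0.9223) = 434.49 × 0.9928 = 431.36 W/m².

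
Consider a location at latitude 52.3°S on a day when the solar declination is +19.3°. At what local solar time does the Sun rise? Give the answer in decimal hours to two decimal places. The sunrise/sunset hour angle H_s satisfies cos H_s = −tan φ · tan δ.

7.80 h

The sunset hour angle satisfies cos H_s = −tan φ tan δ = 0.4531, giving H_s = 63.06°.
Sunrise is at 12 − H_s/15 = 12 − 4.204 = 7.796 h local solar time.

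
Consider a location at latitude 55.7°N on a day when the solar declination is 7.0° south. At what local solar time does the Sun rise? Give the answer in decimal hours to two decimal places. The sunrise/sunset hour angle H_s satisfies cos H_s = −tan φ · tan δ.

6.69 h

cos H_s = −tan(55.7°) · tan(-7.0°) = 0.1800, so H_s = arccos(0.1800) = 79.63°.
Sunrise is at 12 − H_s/15 = 12 − 5.309 = 6.691 h local solar time.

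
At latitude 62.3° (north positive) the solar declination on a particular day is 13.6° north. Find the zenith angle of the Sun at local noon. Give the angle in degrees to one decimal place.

48.7°

At local solar noon the hour angle is zero, so the zenith angle is |φ − δ| = |62.3° − (13.6°)| = 48.7°.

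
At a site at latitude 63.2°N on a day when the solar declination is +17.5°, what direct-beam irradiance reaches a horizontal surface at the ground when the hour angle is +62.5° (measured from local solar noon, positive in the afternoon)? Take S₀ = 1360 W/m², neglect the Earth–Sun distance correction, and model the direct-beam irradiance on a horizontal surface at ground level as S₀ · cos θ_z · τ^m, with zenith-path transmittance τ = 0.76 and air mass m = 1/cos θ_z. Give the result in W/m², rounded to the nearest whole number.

With φ = 63.2°, δ = 17.5°, H = 62.50°: sin φ sin δ = 0.2684, cos φ cos δ cos H = 0.1986, so cos θ_z = 0.4670.
Air mass m = 1/cos θ_z = 1/0.4670 = 2.141; τ^m = 0.76^2.141 = 0.5557.
Surface direct beam = 1360 × 0.4670 × 0.5557 = 352.94 W/m².

353 W/m²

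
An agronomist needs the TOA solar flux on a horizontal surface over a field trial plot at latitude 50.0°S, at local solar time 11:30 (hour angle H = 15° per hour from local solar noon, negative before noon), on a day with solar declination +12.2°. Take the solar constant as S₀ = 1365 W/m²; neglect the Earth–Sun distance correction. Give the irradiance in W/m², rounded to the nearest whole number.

629 W/m²

Hour angle H = 15° × (11.5 − 12) = -7.50°.
cos θ_z = sin φ sin δ + cos φ cos δ cos H = (-0.7660)(0.2113) + (0.6428)(0.9774)(0.9914) = 0.4610.
Top-of-atmosphere irradiance = S₀ cos θ_z = 1365 × 0.4610 = 629.26 W/m².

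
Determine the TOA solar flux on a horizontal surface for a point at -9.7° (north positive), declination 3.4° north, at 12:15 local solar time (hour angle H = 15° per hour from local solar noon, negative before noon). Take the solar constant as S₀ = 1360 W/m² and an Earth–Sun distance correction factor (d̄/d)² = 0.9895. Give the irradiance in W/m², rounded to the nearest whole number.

Hour angle H = 15° × (12.25 − 12) = 3.75°.
With φ = -9.7°, δ = 3.4°, H = 3.75°: sin φ sin δ = -0.0100, cos φ cos δ cos H = 0.9819, so cos θ_z = 0.9719.
Top-of-atmosphere irradiance = S₀ (d̄/d)² cos θ_z = 1360 × 0.9895 × 0.9719 = 1307.91 W/m².

1308 W/m²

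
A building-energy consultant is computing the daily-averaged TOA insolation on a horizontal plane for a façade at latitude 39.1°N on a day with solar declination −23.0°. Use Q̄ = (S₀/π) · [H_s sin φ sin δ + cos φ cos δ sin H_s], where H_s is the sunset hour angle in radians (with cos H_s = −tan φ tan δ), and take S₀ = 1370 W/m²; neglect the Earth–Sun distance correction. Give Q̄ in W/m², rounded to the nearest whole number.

−tan φ tan δ = −(0.8127)(-0.4245) = 0.3450; H_s = arccos(0.3450) = 69.82°. In radians, H_s = 1.2186.
H_s sin φ sin δ = 1.2186 × 0.6307 × -0.3907 = -0.3003.
cos φ cos δ sin H_s = 0.7760 × 0.9205 × 0.9386 = 0.6704.
Q̄ = (1370/π) × (-0.3003 + 0.6704) = 436.08 × 0.3701 = 161.39 W/m².

161 W/m²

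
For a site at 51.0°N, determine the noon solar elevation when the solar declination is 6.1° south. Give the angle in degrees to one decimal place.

At local solar noon the hour angle is zero, so the elevation is 90° − |φ − δ| = 90° − |51.0° − (-6.1°)| = 90° − 57.1° = 32.9°.

32.9°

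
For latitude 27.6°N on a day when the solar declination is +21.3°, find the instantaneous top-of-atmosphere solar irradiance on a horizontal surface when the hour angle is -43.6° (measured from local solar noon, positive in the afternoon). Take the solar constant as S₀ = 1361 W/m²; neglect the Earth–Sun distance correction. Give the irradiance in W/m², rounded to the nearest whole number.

1043 W/m²

cos θ_z = sin(27.6°) sin(21.3°) + cos(27.6°) cos(21.3°) cos(-43.60°) = 0.1683 + 0.5979 = 0.7662.
Top-of-atmosphere irradiance = S₀ cos θ_z = 1361 × 0.7662 = 1042.80 W/m².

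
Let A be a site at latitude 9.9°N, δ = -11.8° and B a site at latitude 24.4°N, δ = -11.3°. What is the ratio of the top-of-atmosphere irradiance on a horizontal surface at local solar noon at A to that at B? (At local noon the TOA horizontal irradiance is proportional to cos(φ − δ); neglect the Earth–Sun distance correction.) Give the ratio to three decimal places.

1.144

A: cos θ_z = cos(9.9° − (-11.8°)) = 0.9291.
B: cos θ_z = cos(24.4° − (-11.3°)) = 0.8121.
Ratio A/B = 0.9291 / 0.8121 = 1.1441.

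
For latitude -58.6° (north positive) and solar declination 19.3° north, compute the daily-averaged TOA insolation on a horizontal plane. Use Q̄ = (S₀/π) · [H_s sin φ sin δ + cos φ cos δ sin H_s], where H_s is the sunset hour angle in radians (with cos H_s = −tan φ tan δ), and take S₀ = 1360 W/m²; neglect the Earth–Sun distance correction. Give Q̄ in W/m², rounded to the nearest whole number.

57 W/m²

The sunset hour angle satisfies cos H_s = −tan φ tan δ = 0.5737, giving H_s = 54.99°. In radians, H_s = 0.9598.
H_s sin φ sin δ = 0.9598 × -0.8536 × 0.3305 = -0.2708.
cos φ cos δ sin H_s = 0.5210 × 0.9438 × 0.8191 = 0.4028.
Q̄ = (1360/π) × (-0.2708 + 0.4028) = 432.90 × 0.1320 = 57.14 W/m².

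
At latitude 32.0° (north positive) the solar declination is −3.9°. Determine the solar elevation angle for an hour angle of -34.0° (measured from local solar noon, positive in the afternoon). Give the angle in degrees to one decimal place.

With φ = 32.0°, δ = -3.9°, H = -34.00°: sin φ sin δ = -0.0360, cos φ cos δ cos H = 0.7014, so cos θ_z = 0.6654.
θ_z = arccos(0.6654) = 48.29°, so the elevation is 90° − 48.29° = 41.71°.

41.7°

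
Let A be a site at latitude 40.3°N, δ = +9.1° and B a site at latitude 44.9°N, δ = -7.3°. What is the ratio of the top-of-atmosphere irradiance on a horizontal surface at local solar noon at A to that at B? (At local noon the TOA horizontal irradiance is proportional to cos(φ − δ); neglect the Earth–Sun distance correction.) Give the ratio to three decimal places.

1.396

A: cos θ_z = cos(40.3° − (9.1°)) = 0.8554.
B: cos θ_z = cos(44.9° − (-7.3°)) = 0.6129.
Ratio A/B = 0.8554 / 0.6129 = 1.3957.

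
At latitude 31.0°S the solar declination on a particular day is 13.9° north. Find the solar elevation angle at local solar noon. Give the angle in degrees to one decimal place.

At local solar noon the hour angle is zero, so the elevation is 90° − |φ − δ| = 90° − |-31.0° − (13.9°)| = 90° − 44.9° = 45.1°.

45.1°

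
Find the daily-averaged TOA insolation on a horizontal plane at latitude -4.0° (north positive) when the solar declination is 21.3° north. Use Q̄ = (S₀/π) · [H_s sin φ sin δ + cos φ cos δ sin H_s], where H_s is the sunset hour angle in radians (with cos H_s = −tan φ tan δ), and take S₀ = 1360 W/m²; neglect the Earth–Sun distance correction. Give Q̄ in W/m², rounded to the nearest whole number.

385 W/m²

cos H_s = −tan(-4.0°) · tan(21.3°) = 0.0273, so H_s = arccos(0.0273) = 88.44°. In radians, H_s = 1.5436.
H_s sin φ sin δ = 1.5436 × -0.0698 × 0.3633 = -0.0391.
cos φ cos δ sin H_s = 0.9976 × 0.9317 × 0.9996 = 0.9291.
Q̄ = (1360/π) × (-0.0391 + 0.9291) = 432.90 × 0.8900 = 385.28 W/m².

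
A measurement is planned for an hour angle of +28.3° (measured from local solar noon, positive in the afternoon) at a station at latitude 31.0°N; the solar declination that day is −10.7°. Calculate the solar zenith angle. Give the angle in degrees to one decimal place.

cos θ_z = sin φ sin δ + cos φ cos δ cos H = (0.5150)(-0.1857) + (0.8572)(0.9826)(0.8805) = 0.6460.
θ_z = arccos(0.6460) = 49.76°.

49.8°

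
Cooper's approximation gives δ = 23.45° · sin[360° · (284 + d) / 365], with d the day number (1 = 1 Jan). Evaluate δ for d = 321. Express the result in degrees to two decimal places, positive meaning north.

360 × (284 + 321) / 365 = 596.712°; sin(596.712°) = -0.8359.
δ = 23.45 × -0.8359 = -19.602° ≈ -19.60°.

-19.60°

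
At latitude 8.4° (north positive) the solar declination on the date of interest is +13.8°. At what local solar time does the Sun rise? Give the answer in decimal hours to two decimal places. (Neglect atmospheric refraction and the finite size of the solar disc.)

cos H_s = −tan(8.4°) · tan(13.8°) = -0.0363, so H_s = arccos(-0.0363) = 92.08°.
Sunrise is at 12 − H_s/15 = 12 − 6.139 = 5.861 h local solar time.

5.86 h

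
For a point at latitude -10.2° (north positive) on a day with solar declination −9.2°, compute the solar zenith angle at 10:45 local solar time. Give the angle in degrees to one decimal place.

18.5°

Hour angle H = 15° × (10.75 − 12) = -18.75°.
cos θ_z = sin φ sin δ + cos φ cos δ cos H = (-0.1771)(-0.1599) + (0.9842)(0.9871)(0.9469) = 0.9482.
θ_z = arccos(0.9482) = 18.52°.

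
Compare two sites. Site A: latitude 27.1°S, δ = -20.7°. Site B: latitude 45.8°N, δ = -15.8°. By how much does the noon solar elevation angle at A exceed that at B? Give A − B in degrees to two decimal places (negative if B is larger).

A: 90° − |-27.1 − (-20.7)| = 83.60°.
B: 90° − |45.8 − (-15.8)| = 28.40°.
A − B = 83.60 − 28.40 = 55.20°.

+55.20°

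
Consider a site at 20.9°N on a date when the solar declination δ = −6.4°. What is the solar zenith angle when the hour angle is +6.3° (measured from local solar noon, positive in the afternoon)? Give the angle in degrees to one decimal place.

28.0°

cos θ_z = sin φ sin δ + cos φ cos δ cos H = (0.3567)(-0.1115) + (0.9342)(0.9938)(0.9940) = 0.8831.
θ_z = arccos(0.8831) = 27.98°.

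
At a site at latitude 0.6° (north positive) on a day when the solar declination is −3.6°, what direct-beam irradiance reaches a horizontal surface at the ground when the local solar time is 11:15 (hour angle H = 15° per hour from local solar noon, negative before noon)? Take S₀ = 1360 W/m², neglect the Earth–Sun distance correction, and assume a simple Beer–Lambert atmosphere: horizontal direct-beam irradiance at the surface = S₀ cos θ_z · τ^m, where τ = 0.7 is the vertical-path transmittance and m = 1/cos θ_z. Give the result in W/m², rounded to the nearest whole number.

Hour angle H = 15° × (11.25 − 12) = -11.25°.
With φ = 0.6°, δ = -3.6°, H = -11.25°: sin φ sin δ = -0.0007, cos φ cos δ cos H = 0.9788, so cos θ_z = 0.9781.
Air mass m = 1/cos θ_z = 1/0.9781 = 1.022; τ^m = 0.7^1.022 = 0.6945.
Surface direct beam = 1360 × 0.9781 × 0.6945 = 923.84 W/m².

924 W/m²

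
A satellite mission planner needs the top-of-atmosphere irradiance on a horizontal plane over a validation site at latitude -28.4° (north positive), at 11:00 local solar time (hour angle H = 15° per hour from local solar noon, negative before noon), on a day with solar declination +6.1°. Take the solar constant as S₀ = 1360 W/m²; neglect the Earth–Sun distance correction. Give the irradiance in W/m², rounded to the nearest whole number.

Hour angle H = 15° × (11 − 12) = -15.00°.
cos θ_z = sin(-28.4°) sin(6.1°) + cos(-28.4°) cos(6.1°) cos(-15.00°) = -0.0505 + 0.8449 = 0.7944.
Top-of-atmosphere irradiance = S₀ cos θ_z = 1360 × 0.7944 = 1080.38 W/m².

1080 W/m²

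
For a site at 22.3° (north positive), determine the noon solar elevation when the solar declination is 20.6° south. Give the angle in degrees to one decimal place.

At local solar noon the hour angle is zero, so the elevation is 90° − |φ − δ| = 90° − |22.3° − (-20.6°)| = 90° − 42.9° = 47.1°.

47.1°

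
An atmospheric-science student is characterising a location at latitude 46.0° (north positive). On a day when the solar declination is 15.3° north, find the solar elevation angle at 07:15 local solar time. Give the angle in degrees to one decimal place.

Hour angle H = 15° × (7.25 − 12) = -71.25°.
cos θ_z = sin φ sin δ + cos φ cos δ cos H = (0.7193)(0.2639) + (0.6947)(0.9646)(0.3214) = 0.4052.
θ_z = arccos(0.4052) = 66.10°, so the elevation is 90° − 66.10° = 23.90°.

23.9°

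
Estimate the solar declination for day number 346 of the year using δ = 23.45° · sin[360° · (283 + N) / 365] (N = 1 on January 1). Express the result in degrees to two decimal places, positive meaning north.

360 × (283 + 346) / 365 = 620.384°; sin(620.384°) = -0.9859.
δ = 23.45 × -0.9859 = -23.119° ≈ -23.12°.

-23.12°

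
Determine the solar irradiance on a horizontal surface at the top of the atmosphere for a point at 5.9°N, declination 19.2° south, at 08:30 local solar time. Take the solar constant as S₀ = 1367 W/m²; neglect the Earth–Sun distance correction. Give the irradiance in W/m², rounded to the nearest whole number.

Hour angle H = 15° × (8.5 − 12) = -52.50°.
cos θ_z = sin φ sin δ + cos φ cos δ cos H = (0.1028)(-0.3289) + (0.9947)(0.9444)(0.6088) = 0.5381.
Top-of-atmosphere irradiance = S₀ cos θ_z = 1367 × 0.5381 = 735.58 W/m².

736 W/m²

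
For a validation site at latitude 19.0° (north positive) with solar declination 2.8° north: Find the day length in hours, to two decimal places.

The sunset hour angle satisfies cos H_s = −tan φ tan δ = -0.0168, giving H_s = 90.96°.
Day length = 2 H_s / 15° h⁻¹ = 181.92° / 15 = 12.128 h.

12.13 hours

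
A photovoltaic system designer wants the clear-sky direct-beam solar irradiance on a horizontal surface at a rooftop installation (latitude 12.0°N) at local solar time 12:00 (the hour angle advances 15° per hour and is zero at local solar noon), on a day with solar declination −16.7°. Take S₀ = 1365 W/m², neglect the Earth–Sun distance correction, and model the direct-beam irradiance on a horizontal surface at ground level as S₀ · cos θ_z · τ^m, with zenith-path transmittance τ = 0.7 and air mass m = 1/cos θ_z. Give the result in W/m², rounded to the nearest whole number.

797 W/m²

Hour angle H = 15° × (12 − 12) = 0.00°.
With φ = 12.0°, δ = -16.7°, H = 0.00°: sin φ sin δ = -0.0597, cos φ cos δ cos H = 0.9369, so cos θ_z = 0.8772.
Air mass m = 1/cos θ_z = 1/0.8772 = 1.140; τ^m = 0.7^1.140 = 0.6659.
Surface direct beam = 1365 × 0.8772 × 0.6659 = 797.33 W/m².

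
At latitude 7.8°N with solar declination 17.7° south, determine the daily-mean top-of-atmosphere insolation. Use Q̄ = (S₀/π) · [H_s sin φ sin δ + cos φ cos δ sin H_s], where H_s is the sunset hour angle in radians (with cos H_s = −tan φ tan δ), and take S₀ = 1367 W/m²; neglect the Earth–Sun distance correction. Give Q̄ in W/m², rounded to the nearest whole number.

383 W/m²

The sunset hour angle satisfies cos H_s = −tan φ tan δ = 0.0437, giving H_s = 87.50°. In radians, H_s = 1.5272.
H_s sin φ sin δ = 1.5272 × 0.1357 × -0.3040 = -0.0630.
cos φ cos δ sin H_s = 0.9907 × 0.9527 × 0.9990 = 0.9429.
Q̄ = (1367/π) × (-0.0630 + 0.9429) = 435.13 × 0.8799 = 382.87 W/m².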